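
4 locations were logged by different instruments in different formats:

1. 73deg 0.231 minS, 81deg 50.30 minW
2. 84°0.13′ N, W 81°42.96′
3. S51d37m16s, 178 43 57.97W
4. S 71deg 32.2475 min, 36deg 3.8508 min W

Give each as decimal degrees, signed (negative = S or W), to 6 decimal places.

1. -73.003850, -81.838333
2. 84.002167, -81.716000
3. -51.621111, -178.732769
4. -71.537458, -36.064180

Point 1:
  φ: 73 + 0.231/60 = 73.0038500
  S → negative
  Lon: 81 + 50.3/60 = 81.8383333
  W ⇒ negate
Point 2:
  Latitude: 0.13′ = 0.002167°; total 84.0021667
  N → positive
  λ: 42.96′ = 0.716000°; total 81.7160000
  W → negative
Point 3:
  φ: 37′ + 16″ = 37.26667′; 51 + 37.26667/60 = 51.6211111
  S → negative
  Longitude: 43′ + 57.97″ = 43.96617′; 178 + 43.96617/60 = 178.7327694
  W → negative
Point 4:
  Latitude: 32.2475′ = 0.537458°; total 71.5374583
  S ⇒ negate
  Longitude: 3.8508′ = 0.064180°; total 36.0641800
  W → negative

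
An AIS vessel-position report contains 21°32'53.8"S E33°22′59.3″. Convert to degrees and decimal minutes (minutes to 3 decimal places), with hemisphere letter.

21° 32.897′ S, 33° 22.988′ E

Latitude: 32 + 53.8/60 = 32.89667′
λ: seconds/60 = 0.98833; minutes = 22 + 0.98833 = 22.98833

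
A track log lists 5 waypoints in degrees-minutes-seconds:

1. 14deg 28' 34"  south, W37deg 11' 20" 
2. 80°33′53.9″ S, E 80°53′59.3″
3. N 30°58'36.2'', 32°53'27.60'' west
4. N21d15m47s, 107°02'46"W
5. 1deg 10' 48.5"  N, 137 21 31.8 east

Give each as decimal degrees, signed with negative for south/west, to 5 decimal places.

Point 1:
  Latitude: 28′ + 34″ = 28.56667′; 14 + 28.56667/60 = 14.476111
  S ⇒ negate
  λ: 37° + 11/60 + 20/3600 = 37 + 0.183333 + 0.005556 = 37.188889
  W → negative
Point 2:
  φ: 80° + 33/60 + 53.9/3600 = 80 + 0.550000 + 0.014972 = 80.564972
  S → negative
  Lon: 53′ + 59.3″ = 53.98833′; 80 + 53.98833/60 = 80.899806
  E → positive
Point 3:
  φ: 30° + 58/60 + 36.2/3600 = 30 + 0.966667 + 0.010056 = 30.976722
  N → positive
  Longitude: 53′ + 27.6″ = 53.46000′; 32 + 53.46000/60 = 32.891000
  W → negative
Point 4:
  Latitude: 21° + 15/60 + 47/3600 = 21 + 0.250000 + 0.013056 = 21.263056
  N → positive
  Lon: 107 + 2/60 + 46/3600 = 107.046111
  hemisphere W, so the sign is −
Point 5:
  Lat: 1 + 10/60 + 48.5/3600 = 1.180139
  N → positive
  Longitude: 137 + 21/60 + 31.8/3600 = 137.358833
  E → positive

1. -14.47611, -37.18889
2. -80.56497, 80.89981
3. 30.97672, -32.89100
4. 21.26306, -107.04611
5. 1.18014, 137.35883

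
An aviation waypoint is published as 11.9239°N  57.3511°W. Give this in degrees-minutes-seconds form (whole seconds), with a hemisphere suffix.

11°55′26″ N, 57°21′4″ W

φ: 0.923900 × 60 = 55.43400′ → 55′, remainder × 60 = 26.04″
Longitude: 0.351100° → 21.06600′; 0.06600 × 60 = 3.96″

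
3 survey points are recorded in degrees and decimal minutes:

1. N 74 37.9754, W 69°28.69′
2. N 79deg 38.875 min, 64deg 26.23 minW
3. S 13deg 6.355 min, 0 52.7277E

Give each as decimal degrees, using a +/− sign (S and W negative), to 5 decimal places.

Point 1:
  Latitude: 37.9754′ = 0.632923°; total 74.632923
  N → positive
  λ: 69 + 28.69/60 = 69.478167
  W ⇒ negate
Point 2:
  Lat: 38.875′ = 0.647917°; total 79.647917
  N → positive
  λ: 64 + 26.23/60 = 64.437167
  W → negative
Point 3:
  Latitude: 13 + 6.355/60 = 13.105917
  S → negative
  Longitude: 0 + 52.7277/60 = 0.878795
  E ⇒ keep positive

1. 74.63292, -69.47817
2. 79.64792, -64.43717
3. -13.10592, 0.87880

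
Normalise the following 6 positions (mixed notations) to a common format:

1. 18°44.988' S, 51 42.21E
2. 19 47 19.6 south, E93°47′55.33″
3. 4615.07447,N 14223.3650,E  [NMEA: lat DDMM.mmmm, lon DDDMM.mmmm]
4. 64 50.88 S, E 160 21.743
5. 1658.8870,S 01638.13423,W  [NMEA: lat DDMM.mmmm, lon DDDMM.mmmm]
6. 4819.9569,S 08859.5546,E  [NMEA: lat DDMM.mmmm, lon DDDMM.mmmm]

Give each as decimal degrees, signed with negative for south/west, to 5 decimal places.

1. -18.74980, 51.70350
2. -19.78878, 93.79870
3. 46.25124, 142.38942
4. -64.84800, 160.36238
5. -16.98145, -16.63557
6. -48.33262, 88.99258

Point 1:
  φ: 18 + 44.988/60 = 18.749800
  S ⇒ negate
  Lon: 42.21′ = 0.703500°; total 51.703500
  E ⇒ keep positive
Point 2:
  φ: 19 + 47/60 + 19.6/3600 = 19.788778
  S → negative
  λ: 93 + 47/60 + 55.33/3600 = 93.798703
  E → positive
Point 3:
  Latitude: split at 2 digits → 46° and 15.07447′; 46 + 15.07447/60 = 46.251241
  N → positive
  λ: split at 3 digits → 142° and 23.365′; 142 + 23.365/60 = 142.389417
  E → positive
Point 4:
  Latitude: 50.88′ = 0.848000°; total 64.848000
  S → negative
  Longitude: 21.743′ = 0.362383°; total 160.362383
  E ⇒ keep positive
Point 5:
  φ: degrees = first 2 digits = 16, minutes = 58.887; 16 + 58.887/60 = 16.981450
  S ⇒ negate
  Longitude: split at 3 digits → 016° and 38.13423′; 16 + 38.13423/60 = 16.635571
  W ⇒ negate
Point 6:
  φ: degrees = first 2 digits = 48, minutes = 19.9569; 48 + 19.9569/60 = 48.332615
  hemisphere S, so the sign is −
  Longitude: split at 3 digits → 088° and 59.5546′; 88 + 59.5546/60 = 88.992577
  E ⇒ keep positive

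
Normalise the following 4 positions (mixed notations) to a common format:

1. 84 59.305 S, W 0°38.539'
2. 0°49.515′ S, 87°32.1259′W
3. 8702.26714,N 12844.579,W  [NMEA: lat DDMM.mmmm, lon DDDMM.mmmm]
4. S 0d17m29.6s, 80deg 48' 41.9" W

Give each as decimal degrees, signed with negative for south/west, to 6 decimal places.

Point 1:
  φ: 84 + 59.305/60 = 84.9884167
  hemisphere S, so the sign is −
  Longitude: 0 + 38.539/60 = 0.6423167
  W → negative
Point 2:
  Lat: 49.515′ = 0.825250°; total 0.8252500
  S ⇒ negate
  λ: 87 + 32.1259/60 = 87.5354317
  W → negative
Point 3:
  Latitude: split at 2 digits → 87° and 2.26714′; 87 + 2.26714/60 = 87.0377857
  N → positive
  λ: split at 3 digits → 128° and 44.579′; 128 + 44.579/60 = 128.7429833
  hemisphere W, so the sign is −
Point 4:
  φ: 17′ + 29.6″ = 17.49333′; 0 + 17.49333/60 = 0.2915556
  S → negative
  Longitude: 80° + 48/60 + 41.9/3600 = 80 + 0.800000 + 0.011639 = 80.8116389
  W ⇒ negate

1. -84.988417, -0.642317
2. -0.825250, -87.535432
3. 87.037786, -128.742983
4. -0.291556, -80.811639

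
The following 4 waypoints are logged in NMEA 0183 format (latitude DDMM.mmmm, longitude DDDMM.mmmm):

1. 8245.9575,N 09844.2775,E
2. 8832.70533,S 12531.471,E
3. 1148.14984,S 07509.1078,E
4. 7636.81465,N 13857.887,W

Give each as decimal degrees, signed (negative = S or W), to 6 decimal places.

Point 1:
  φ: split at 2 digits → 82° and 45.9575′; 82 + 45.9575/60 = 82.7659583
  N → positive
  Lon: split at 3 digits → 098° and 44.2775′; 98 + 44.2775/60 = 98.7379583
  E → positive
Point 2:
  Lat: split at 2 digits → 88° and 32.70533′; 88 + 32.70533/60 = 88.5450888
  hemisphere S, so the sign is −
  λ: degrees = first 3 digits = 125, minutes = 31.471; 125 + 31.471/60 = 125.5245167
  E ⇒ keep positive
Point 3:
  Lat: degrees = first 2 digits = 11, minutes = 48.14984; 11 + 48.14984/60 = 11.8024973
  hemisphere S, so the sign is −
  λ: degrees = first 3 digits = 75, minutes = 9.1078; 75 + 9.1078/60 = 75.1517967
  E → positive
Point 4:
  Latitude: split at 2 digits → 76° and 36.81465′; 76 + 36.81465/60 = 76.6135775
  N → positive
  Longitude: split at 3 digits → 138° and 57.887′; 138 + 57.887/60 = 138.9647833
  hemisphere W, so the sign is −

1. 82.765958, 98.737958
2. -88.545089, 125.524517
3. -11.802497, 75.151797
4. 76.613578, -138.964783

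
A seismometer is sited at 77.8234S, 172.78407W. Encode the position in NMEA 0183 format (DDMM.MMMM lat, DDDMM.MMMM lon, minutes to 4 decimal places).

7749.4040,S / 17247.0442,W

Latitude: fractional part 0.823400 → 49.404000 minutes
Longitude: 172° + 0.784070 × 60 = 172° 47.044200′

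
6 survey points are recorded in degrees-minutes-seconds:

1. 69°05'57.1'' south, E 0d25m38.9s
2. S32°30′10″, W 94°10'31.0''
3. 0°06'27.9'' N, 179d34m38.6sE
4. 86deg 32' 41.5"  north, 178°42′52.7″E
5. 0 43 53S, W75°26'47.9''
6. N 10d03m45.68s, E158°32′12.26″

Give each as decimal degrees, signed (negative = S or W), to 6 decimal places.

1. -69.099194, 0.427472
2. -32.502778, -94.175278
3. 0.107750, 179.577389
4. 86.544861, 178.714639
5. -0.731389, -75.446639
6. 10.062689, 158.536739

Point 1:
  Lat: 69° + 5/60 + 57.1/3600 = 69 + 0.083333 + 0.015861 = 69.0991944
  S ⇒ negate
  Lon: 0 + 25/60 + 38.9/3600 = 0.4274722
  E ⇒ keep positive
Point 2:
  Lat: 32° + 30/60 + 10/3600 = 32 + 0.500000 + 0.002778 = 32.5027778
  S → negative
  Longitude: 94 + 10/60 + 31/3600 = 94.1752778
  W ⇒ negate
Point 3:
  φ: 0 + 6/60 + 27.9/3600 = 0.1077500
  N → positive
  Lon: 34′ + 38.6″ = 34.64333′; 179 + 34.64333/60 = 179.5773889
  E → positive
Point 4:
  φ: 86 + 32/60 + 41.5/3600 = 86.5448611
  N ⇒ keep positive
  Lon: 178° + 42/60 + 52.7/3600 = 178 + 0.700000 + 0.014639 = 178.7146389
  E ⇒ keep positive
Point 5:
  φ: 0° + 43/60 + 53/3600 = 0 + 0.716667 + 0.014722 = 0.7313889
  S → negative
  λ: 75 + 26/60 + 47.9/3600 = 75.4466389
  W → negative
Point 6:
  Lat: 3′ + 45.68″ = 3.76133′; 10 + 3.76133/60 = 10.0626889
  N → positive
  Lon: 158° + 32/60 + 12.26/3600 = 158 + 0.533333 + 0.003406 = 158.5367389
  E → positive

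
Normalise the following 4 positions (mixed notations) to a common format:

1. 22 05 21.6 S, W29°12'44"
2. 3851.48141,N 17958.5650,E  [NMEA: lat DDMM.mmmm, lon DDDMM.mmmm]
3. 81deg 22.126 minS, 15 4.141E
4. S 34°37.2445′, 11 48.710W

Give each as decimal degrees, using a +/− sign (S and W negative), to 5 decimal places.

Point 1:
  φ: 22 + 5/60 + 21.6/3600 = 22.089333
  S ⇒ negate
  Longitude: 12′ + 44″ = 12.73333′; 29 + 12.73333/60 = 29.212222
  hemisphere W, so the sign is −
Point 2:
  Latitude: split at 2 digits → 38° and 51.48141′; 38 + 51.48141/60 = 38.858024
  N ⇒ keep positive
  Longitude: split at 3 digits → 179° and 58.565′; 179 + 58.565/60 = 179.976083
  E → positive
Point 3:
  Latitude: 22.126′ = 0.368767°; total 81.368767
  hemisphere S, so the sign is −
  λ: 15 + 4.141/60 = 15.069017
  E ⇒ keep positive
Point 4:
  Lat: 37.2445′ = 0.620742°; total 34.620742
  S ⇒ negate
  λ: 11 + 48.71/60 = 11.811833
  W ⇒ negate

1. -22.08933, -29.21222
2. 38.85802, 179.97608
3. -81.36877, 15.06902
4. -34.62074, -11.81183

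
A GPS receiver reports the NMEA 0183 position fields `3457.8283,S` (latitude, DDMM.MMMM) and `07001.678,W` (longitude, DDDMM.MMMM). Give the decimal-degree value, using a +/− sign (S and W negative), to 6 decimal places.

Latitude: split at 2 digits → 34° and 57.8283′; 34 + 57.8283/60 = 34.9638050
S → negative
λ: split at 3 digits → 070° and 1.678′; 70 + 1.678/60 = 70.0279667
W ⇒ negate

-34.963805, -70.027967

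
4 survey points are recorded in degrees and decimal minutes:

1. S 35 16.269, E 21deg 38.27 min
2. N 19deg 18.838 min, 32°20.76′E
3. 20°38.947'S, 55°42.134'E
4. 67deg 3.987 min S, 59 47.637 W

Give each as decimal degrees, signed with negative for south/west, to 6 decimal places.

Point 1:
  Latitude: 35 + 16.269/60 = 35.2711500
  hemisphere S, so the sign is −
  Lon: 38.27′ = 0.637833°; total 21.6378333
  E → positive
Point 2:
  Latitude: 18.838′ = 0.313967°; total 19.3139667
  N ⇒ keep positive
  Longitude: 20.76′ = 0.346000°; total 32.3460000
  E ⇒ keep positive
Point 3:
  Latitude: 38.947′ = 0.649117°; total 20.6491167
  S → negative
  Lon: 55 + 42.134/60 = 55.7022333
  E ⇒ keep positive
Point 4:
  Lat: 3.987′ = 0.066450°; total 67.0664500
  S → negative
  Lon: 47.637′ = 0.793950°; total 59.7939500
  W ⇒ negate

1. -35.271150, 21.637833
2. 19.313967, 32.346000
3. -20.649117, 55.702233
4. -67.066450, -59.793950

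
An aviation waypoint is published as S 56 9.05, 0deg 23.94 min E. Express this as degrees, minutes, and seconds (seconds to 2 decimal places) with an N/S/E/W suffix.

φ: fractional minutes 0.05000 × 60 = 3.0000″
Lon: fractional minutes 0.94000 × 60 = 56.4000″

56°09′3.00″ S, 0°23′56.40″ E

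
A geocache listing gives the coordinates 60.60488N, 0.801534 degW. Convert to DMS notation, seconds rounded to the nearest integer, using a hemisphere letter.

Lat: whole degrees 60; 36.29280′ → 36′ and 17.57″
Lon: 0.801534 × 60 = 48.09204′ → 48′, remainder × 60 = 5.52″

60°36′18″ N, 0°48′6″ W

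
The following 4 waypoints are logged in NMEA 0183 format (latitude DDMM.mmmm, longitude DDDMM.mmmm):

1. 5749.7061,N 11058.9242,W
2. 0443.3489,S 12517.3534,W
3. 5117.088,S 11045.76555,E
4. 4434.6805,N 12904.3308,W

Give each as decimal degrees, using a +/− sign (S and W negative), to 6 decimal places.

1. 57.828435, -110.982070
2. -4.722482, -125.289223
3. -51.284800, 110.762759
4. 44.578008, -129.072180

Point 1:
  φ: split at 2 digits → 57° and 49.7061′; 57 + 49.7061/60 = 57.8284350
  N ⇒ keep positive
  λ: degrees = first 3 digits = 110, minutes = 58.9242; 110 + 58.9242/60 = 110.9820700
  hemisphere W, so the sign is −
Point 2:
  φ: degrees = first 2 digits = 4, minutes = 43.3489; 4 + 43.3489/60 = 4.7224817
  S ⇒ negate
  Longitude: split at 3 digits → 125° and 17.3534′; 125 + 17.3534/60 = 125.2892233
  W → negative
Point 3:
  φ: degrees = first 2 digits = 51, minutes = 17.088; 51 + 17.088/60 = 51.2848000
  S → negative
  λ: split at 3 digits → 110° and 45.76555′; 110 + 45.76555/60 = 110.7627592
  E → positive
Point 4:
  Lat: split at 2 digits → 44° and 34.6805′; 44 + 34.6805/60 = 44.5780083
  N → positive
  Lon: degrees = first 3 digits = 129, minutes = 4.3308; 129 + 4.3308/60 = 129.0721800
  hemisphere W, so the sign is −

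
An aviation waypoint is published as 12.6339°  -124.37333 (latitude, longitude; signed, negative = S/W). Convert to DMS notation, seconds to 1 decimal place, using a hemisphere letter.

φ: whole degrees 12; 38.03400′ → 38′ and 2.040″
Longitude is negative → W; |value| = 124.373330
λ: 0.373330 × 60 = 22.39980′ → 22′, remainder × 60 = 23.988″

12°38′2.0″ N, 124°22′24.0″ W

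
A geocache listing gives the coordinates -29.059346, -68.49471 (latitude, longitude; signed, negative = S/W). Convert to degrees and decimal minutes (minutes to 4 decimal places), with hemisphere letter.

Latitude is negative → S; |value| = 29.059346
Latitude: fractional part 0.059346 → 3.560760 minutes
Longitude is negative → W; |value| = 68.494710
Longitude: minutes = (68.494710 − 68) × 60 = 29.682600

29° 3.5608′ S, 68° 29.6826′ W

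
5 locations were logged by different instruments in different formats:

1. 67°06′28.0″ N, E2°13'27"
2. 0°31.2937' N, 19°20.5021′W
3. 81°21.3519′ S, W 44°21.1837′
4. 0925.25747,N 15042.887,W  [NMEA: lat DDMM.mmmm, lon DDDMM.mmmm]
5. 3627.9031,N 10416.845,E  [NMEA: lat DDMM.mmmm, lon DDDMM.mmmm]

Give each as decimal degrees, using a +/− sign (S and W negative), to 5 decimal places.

1. 67.10778, 2.22417
2. 0.52156, -19.34170
3. -81.35587, -44.35306
4. 9.42096, -150.71478
5. 36.46505, 104.28075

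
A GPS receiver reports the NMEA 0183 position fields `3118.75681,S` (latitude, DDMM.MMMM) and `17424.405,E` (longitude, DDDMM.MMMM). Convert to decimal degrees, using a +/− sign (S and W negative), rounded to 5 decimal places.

Lat: degrees = first 2 digits = 31, minutes = 18.75681; 31 + 18.75681/60 = 31.312614
S → negative
λ: split at 3 digits → 174° and 24.405′; 174 + 24.405/60 = 174.406750
E ⇒ keep positive

-31.31261, 174.40675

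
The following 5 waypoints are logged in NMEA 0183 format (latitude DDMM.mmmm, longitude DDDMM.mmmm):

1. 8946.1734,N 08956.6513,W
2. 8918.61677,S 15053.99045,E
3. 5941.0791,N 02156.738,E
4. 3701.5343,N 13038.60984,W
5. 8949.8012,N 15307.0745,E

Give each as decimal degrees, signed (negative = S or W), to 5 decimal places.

Point 1:
  Latitude: split at 2 digits → 89° and 46.1734′; 89 + 46.1734/60 = 89.769557
  N ⇒ keep positive
  Longitude: split at 3 digits → 089° and 56.6513′; 89 + 56.6513/60 = 89.944188
  W ⇒ negate
Point 2:
  Lat: degrees = first 2 digits = 89, minutes = 18.61677; 89 + 18.61677/60 = 89.310280
  hemisphere S, so the sign is −
  Longitude: degrees = first 3 digits = 150, minutes = 53.99045; 150 + 53.99045/60 = 150.899841
  E → positive
Point 3:
  Latitude: split at 2 digits → 59° and 41.0791′; 59 + 41.0791/60 = 59.684652
  N → positive
  Lon: degrees = first 3 digits = 21, minutes = 56.738; 21 + 56.738/60 = 21.945633
  E → positive
Point 4:
  φ: split at 2 digits → 37° and 1.5343′; 37 + 1.5343/60 = 37.025572
  N ⇒ keep positive
  Longitude: split at 3 digits → 130° and 38.60984′; 130 + 38.60984/60 = 130.643497
  hemisphere W, so the sign is −
Point 5:
  Latitude: split at 2 digits → 89° and 49.8012′; 89 + 49.8012/60 = 89.830020
  N → positive
  Longitude: degrees = first 3 digits = 153, minutes = 7.0745; 153 + 7.0745/60 = 153.117908
  E ⇒ keep positive

1. 89.76956, -89.94419
2. -89.31028, 150.89984
3. 59.68465, 21.94563
4. 37.02557, -130.64350
5. 89.83002, 153.11791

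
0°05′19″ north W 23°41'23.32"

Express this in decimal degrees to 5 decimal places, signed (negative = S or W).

φ: 0 + 5/60 + 19/3600 = 0.088611
N → positive
λ: 23° + 41/60 + 23.32/3600 = 23 + 0.683333 + 0.006478 = 23.689811
W ⇒ negate

0.08861, -23.68981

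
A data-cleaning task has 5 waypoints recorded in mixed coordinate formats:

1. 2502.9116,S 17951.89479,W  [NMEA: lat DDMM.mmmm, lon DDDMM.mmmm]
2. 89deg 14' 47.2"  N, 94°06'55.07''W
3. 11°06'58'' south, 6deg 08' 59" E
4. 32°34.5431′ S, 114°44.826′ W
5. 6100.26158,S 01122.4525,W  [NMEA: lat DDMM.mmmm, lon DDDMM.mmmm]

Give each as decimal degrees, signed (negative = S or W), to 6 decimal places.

Point 1:
  Latitude: split at 2 digits → 25° and 2.9116′; 25 + 2.9116/60 = 25.0485267
  S → negative
  λ: degrees = first 3 digits = 179, minutes = 51.89479; 179 + 51.89479/60 = 179.8649132
  W ⇒ negate
Point 2:
  Lat: 14′ + 47.2″ = 14.78667′; 89 + 14.78667/60 = 89.2464444
  N ⇒ keep positive
  Longitude: 94 + 6/60 + 55.07/3600 = 94.1152972
  W ⇒ negate
Point 3:
  Lat: 6′ + 58″ = 6.96667′; 11 + 6.96667/60 = 11.1161111
  S ⇒ negate
  λ: 6° + 8/60 + 59/3600 = 6 + 0.133333 + 0.016389 = 6.1497222
  E → positive
Point 4:
  Latitude: 34.5431′ = 0.575718°; total 32.5757183
  hemisphere S, so the sign is −
  Lon: 114 + 44.826/60 = 114.7471000
  W → negative
Point 5:
  φ: split at 2 digits → 61° and 0.26158′; 61 + 0.26158/60 = 61.0043597
  S → negative
  λ: degrees = first 3 digits = 11, minutes = 22.4525; 11 + 22.4525/60 = 11.3742083
  W → negative

1. -25.048527, -179.864913
2. 89.246444, -94.115297
3. -11.116111, 6.149722
4. -32.575718, -114.747100
5. -61.004360, -11.374208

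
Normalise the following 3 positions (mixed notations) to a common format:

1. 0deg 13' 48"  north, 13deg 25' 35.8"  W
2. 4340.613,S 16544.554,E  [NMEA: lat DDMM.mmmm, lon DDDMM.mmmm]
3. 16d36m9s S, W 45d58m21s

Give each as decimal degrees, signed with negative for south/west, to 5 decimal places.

Point 1:
  φ: 0 + 13/60 + 48/3600 = 0.230000
  N → positive
  Lon: 13° + 25/60 + 35.8/3600 = 13 + 0.416667 + 0.009944 = 13.426611
  W → negative
Point 2:
  Lat: degrees = first 2 digits = 43, minutes = 40.613; 43 + 40.613/60 = 43.676883
  hemisphere S, so the sign is −
  Longitude: split at 3 digits → 165° and 44.554′; 165 + 44.554/60 = 165.742567
  E → positive
Point 3:
  Lat: 16 + 36/60 + 9/3600 = 16.602500
  hemisphere S, so the sign is −
  Longitude: 45 + 58/60 + 21/3600 = 45.972500
  W ⇒ negate

1. 0.23000, -13.42661
2. -43.67688, 165.74257
3. -16.60250, -45.97250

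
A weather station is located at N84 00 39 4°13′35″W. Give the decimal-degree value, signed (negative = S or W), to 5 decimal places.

84.01083, -4.22639

Latitude: 0′ + 39″ = 0.65000′; 84 + 0.65000/60 = 84.010833
N → positive
λ: 4° + 13/60 + 35/3600 = 4 + 0.216667 + 0.009722 = 4.226389
W ⇒ negate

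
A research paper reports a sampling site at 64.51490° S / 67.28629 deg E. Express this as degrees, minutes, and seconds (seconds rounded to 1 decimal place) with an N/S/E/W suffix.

Latitude: whole degrees 64; 30.89400′ → 30′ and 53.640″
Longitude: 0.286290° → 17.17740′; 0.17740 × 60 = 10.644″

64°30′53.6″ S, 67°17′10.6″ E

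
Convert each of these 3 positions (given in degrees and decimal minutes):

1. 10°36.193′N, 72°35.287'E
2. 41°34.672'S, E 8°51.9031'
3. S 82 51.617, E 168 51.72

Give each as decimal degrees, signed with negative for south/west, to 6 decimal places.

Point 1:
  Lat: 10 + 36.193/60 = 10.6032167
  N ⇒ keep positive
  λ: 35.287′ = 0.588117°; total 72.5881167
  E → positive
Point 2:
  Latitude: 34.672′ = 0.577867°; total 41.5778667
  S → negative
  Longitude: 8 + 51.9031/60 = 8.8650517
  E → positive
Point 3:
  Latitude: 82 + 51.617/60 = 82.8602833
  S ⇒ negate
  Longitude: 51.72′ = 0.862000°; total 168.8620000
  E ⇒ keep positive

1. 10.603217, 72.588117
2. -41.577867, 8.865052
3. -82.860283, 168.862000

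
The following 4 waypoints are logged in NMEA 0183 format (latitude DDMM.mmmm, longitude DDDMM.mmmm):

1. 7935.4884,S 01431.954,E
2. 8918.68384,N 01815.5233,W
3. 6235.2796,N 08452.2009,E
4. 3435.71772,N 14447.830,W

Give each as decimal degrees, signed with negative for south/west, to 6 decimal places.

Point 1:
  Latitude: degrees = first 2 digits = 79, minutes = 35.4884; 79 + 35.4884/60 = 79.5914733
  S → negative
  Longitude: split at 3 digits → 014° and 31.954′; 14 + 31.954/60 = 14.5325667
  E ⇒ keep positive
Point 2:
  Lat: degrees = first 2 digits = 89, minutes = 18.68384; 89 + 18.68384/60 = 89.3113973
  N → positive
  λ: split at 3 digits → 018° and 15.5233′; 18 + 15.5233/60 = 18.2587217
  W ⇒ negate
Point 3:
  Latitude: degrees = first 2 digits = 62, minutes = 35.2796; 62 + 35.2796/60 = 62.5879933
  N → positive
  λ: degrees = first 3 digits = 84, minutes = 52.2009; 84 + 52.2009/60 = 84.8700150
  E → positive
Point 4:
  Latitude: split at 2 digits → 34° and 35.71772′; 34 + 35.71772/60 = 34.5952953
  N ⇒ keep positive
  λ: split at 3 digits → 144° and 47.83′; 144 + 47.83/60 = 144.7971667
  W → negative

1. -79.591473, 14.532567
2. 89.311397, -18.258722
3. 62.587993, 84.870015
4. 34.595295, -144.797167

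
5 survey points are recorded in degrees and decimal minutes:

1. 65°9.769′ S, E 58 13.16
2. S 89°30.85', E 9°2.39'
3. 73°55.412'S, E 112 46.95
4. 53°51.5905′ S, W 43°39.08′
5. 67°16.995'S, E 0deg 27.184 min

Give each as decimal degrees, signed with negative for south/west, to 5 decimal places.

1. -65.16282, 58.21933
2. -89.51417, 9.03983
3. -73.92353, 112.78250
4. -53.85984, -43.65133
5. -67.28325, 0.45307

Point 1:
  φ: 9.769′ = 0.162817°; total 65.162817
  S ⇒ negate
  λ: 13.16′ = 0.219333°; total 58.219333
  E ⇒ keep positive
Point 2:
  Latitude: 89 + 30.85/60 = 89.514167
  S ⇒ negate
  Lon: 9 + 2.39/60 = 9.039833
  E → positive
Point 3:
  φ: 55.412′ = 0.923533°; total 73.923533
  hemisphere S, so the sign is −
  λ: 46.95′ = 0.782500°; total 112.782500
  E → positive
Point 4:
  φ: 51.5905′ = 0.859842°; total 53.859842
  S ⇒ negate
  Lon: 39.08′ = 0.651333°; total 43.651333
  W → negative
Point 5:
  Lat: 67 + 16.995/60 = 67.283250
  S ⇒ negate
  Longitude: 27.184′ = 0.453067°; total 0.453067
  E ⇒ keep positive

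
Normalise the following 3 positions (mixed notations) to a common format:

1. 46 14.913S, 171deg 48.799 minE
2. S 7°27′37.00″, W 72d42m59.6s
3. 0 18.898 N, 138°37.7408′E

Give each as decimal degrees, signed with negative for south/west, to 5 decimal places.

Point 1:
  Lat: 14.913′ = 0.248550°; total 46.248550
  S ⇒ negate
  Lon: 48.799′ = 0.813317°; total 171.813317
  E ⇒ keep positive
Point 2:
  Latitude: 7° + 27/60 + 37/3600 = 7 + 0.450000 + 0.010278 = 7.460278
  S → negative
  Longitude: 72° + 42/60 + 59.6/3600 = 72 + 0.700000 + 0.016556 = 72.716556
  W → negative
Point 3:
  Latitude: 0 + 18.898/60 = 0.314967
  N → positive
  Longitude: 138 + 37.7408/60 = 138.629013
  E → positive

1. -46.24855, 171.81332
2. -7.46028, -72.71656
3. 0.31497, 138.62901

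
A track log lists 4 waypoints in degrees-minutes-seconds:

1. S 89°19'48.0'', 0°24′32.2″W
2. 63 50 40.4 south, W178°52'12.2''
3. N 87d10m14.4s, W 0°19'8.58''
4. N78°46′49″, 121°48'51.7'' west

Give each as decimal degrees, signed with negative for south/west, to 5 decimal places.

Point 1:
  Latitude: 89° + 19/60 + 48/3600 = 89 + 0.316667 + 0.013333 = 89.330000
  S ⇒ negate
  λ: 0 + 24/60 + 32.2/3600 = 0.408944
  W → negative
Point 2:
  φ: 63° + 50/60 + 40.4/3600 = 63 + 0.833333 + 0.011222 = 63.844556
  S ⇒ negate
  λ: 178° + 52/60 + 12.2/3600 = 178 + 0.866667 + 0.003389 = 178.870056
  hemisphere W, so the sign is −
Point 3:
  Latitude: 87° + 10/60 + 14.4/3600 = 87 + 0.166667 + 0.004000 = 87.170667
  N ⇒ keep positive
  λ: 19′ + 8.58″ = 19.14300′; 0 + 19.14300/60 = 0.319050
  hemisphere W, so the sign is −
Point 4:
  Latitude: 78 + 46/60 + 49/3600 = 78.780278
  N ⇒ keep positive
  λ: 121 + 48/60 + 51.7/3600 = 121.814361
  W → negative

1. -89.33000, -0.40894
2. -63.84456, -178.87006
3. 87.17067, -0.31905
4. 78.78028, -121.81436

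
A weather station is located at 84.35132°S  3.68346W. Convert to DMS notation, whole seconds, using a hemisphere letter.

84°21′5″ S, 3°41′0″ W

φ: 0.351320 × 60 = 21.07920′ → 21′, remainder × 60 = 4.75″
Longitude: 0.683460 × 60 = 41.00760′ → 41′, remainder × 60 = 0.46″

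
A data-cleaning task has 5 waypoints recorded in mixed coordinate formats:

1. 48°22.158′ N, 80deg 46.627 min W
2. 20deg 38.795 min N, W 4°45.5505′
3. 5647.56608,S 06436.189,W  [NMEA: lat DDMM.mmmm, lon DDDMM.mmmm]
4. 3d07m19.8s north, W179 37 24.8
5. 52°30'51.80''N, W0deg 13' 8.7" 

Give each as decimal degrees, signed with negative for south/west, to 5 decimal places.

Point 1:
  Latitude: 22.158′ = 0.369300°; total 48.369300
  N → positive
  λ: 46.627′ = 0.777117°; total 80.777117
  hemisphere W, so the sign is −
Point 2:
  Latitude: 38.795′ = 0.646583°; total 20.646583
  N ⇒ keep positive
  Lon: 45.5505′ = 0.759175°; total 4.759175
  W → negative
Point 3:
  Latitude: split at 2 digits → 56° and 47.56608′; 56 + 47.56608/60 = 56.792768
  hemisphere S, so the sign is −
  Longitude: degrees = first 3 digits = 64, minutes = 36.189; 64 + 36.189/60 = 64.603150
  W ⇒ negate
Point 4:
  Lat: 7′ + 19.8″ = 7.33000′; 3 + 7.33000/60 = 3.122167
  N → positive
  Lon: 179 + 37/60 + 24.8/3600 = 179.623556
  W ⇒ negate
Point 5:
  φ: 30′ + 51.8″ = 30.86333′; 52 + 30.86333/60 = 52.514389
  N → positive
  Longitude: 0 + 13/60 + 8.7/3600 = 0.219083
  W → negative

1. 48.36930, -80.77712
2. 20.64658, -4.75918
3. -56.79277, -64.60315
4. 3.12217, -179.62356
5. 52.51439, -0.21908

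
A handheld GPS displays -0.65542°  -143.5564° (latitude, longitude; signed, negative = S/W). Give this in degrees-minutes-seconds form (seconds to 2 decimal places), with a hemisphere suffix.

0°39′19.51″ S, 143°33′23.04″ W

Latitude is negative → S; |value| = 0.655420
φ: 0.655420 × 60 = 39.32520′ → 39′, remainder × 60 = 19.5120″
Longitude is negative → W; |value| = 143.556400
Longitude: whole degrees 143; 33.38400′ → 33′ and 23.0400″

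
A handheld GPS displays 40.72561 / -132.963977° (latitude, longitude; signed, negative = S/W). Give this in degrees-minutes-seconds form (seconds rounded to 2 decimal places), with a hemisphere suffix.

40°43′32.20″ N, 132°57′50.32″ W

Latitude: whole degrees 40; 43.53660′ → 43′ and 32.1960″
Longitude is negative → W; |value| = 132.963977
Lon: 0.963977 × 60 = 57.83862′ → 57′, remainder × 60 = 50.3172″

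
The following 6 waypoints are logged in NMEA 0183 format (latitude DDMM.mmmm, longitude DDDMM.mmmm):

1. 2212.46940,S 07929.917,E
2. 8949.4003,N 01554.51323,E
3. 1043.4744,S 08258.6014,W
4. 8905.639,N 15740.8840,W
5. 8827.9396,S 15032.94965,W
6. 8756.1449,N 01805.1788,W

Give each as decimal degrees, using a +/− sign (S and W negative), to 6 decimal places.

1. -22.207823, 79.498617
2. 89.823338, 15.908554
3. -10.724573, -82.976690
4. 89.093983, -157.681400
5. -88.465660, -150.549161
6. 87.935748, -18.086313

Point 1:
  Latitude: degrees = first 2 digits = 22, minutes = 12.4694; 22 + 12.4694/60 = 22.2078233
  hemisphere S, so the sign is −
  λ: split at 3 digits → 079° and 29.917′; 79 + 29.917/60 = 79.4986167
  E → positive
Point 2:
  φ: split at 2 digits → 89° and 49.4003′; 89 + 49.4003/60 = 89.8233383
  N → positive
  Longitude: split at 3 digits → 015° and 54.51323′; 15 + 54.51323/60 = 15.9085538
  E ⇒ keep positive
Point 3:
  Latitude: degrees = first 2 digits = 10, minutes = 43.4744; 10 + 43.4744/60 = 10.7245733
  hemisphere S, so the sign is −
  Longitude: degrees = first 3 digits = 82, minutes = 58.6014; 82 + 58.6014/60 = 82.9766900
  W → negative
Point 4:
  Lat: degrees = first 2 digits = 89, minutes = 5.639; 89 + 5.639/60 = 89.0939833
  N → positive
  Longitude: split at 3 digits → 157° and 40.884′; 157 + 40.884/60 = 157.6814000
  W ⇒ negate
Point 5:
  Lat: split at 2 digits → 88° and 27.9396′; 88 + 27.9396/60 = 88.4656600
  S ⇒ negate
  λ: degrees = first 3 digits = 150, minutes = 32.94965; 150 + 32.94965/60 = 150.5491608
  hemisphere W, so the sign is −
Point 6:
  Lat: degrees = first 2 digits = 87, minutes = 56.1449; 87 + 56.1449/60 = 87.9357483
  N → positive
  λ: degrees = first 3 digits = 18, minutes = 5.1788; 18 + 5.1788/60 = 18.0863133
  W ⇒ negate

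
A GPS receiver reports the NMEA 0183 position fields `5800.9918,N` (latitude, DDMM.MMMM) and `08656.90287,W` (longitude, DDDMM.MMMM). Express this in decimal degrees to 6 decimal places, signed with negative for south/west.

58.016530, -86.948381

Lat: degrees = first 2 digits = 58, minutes = 0.9918; 58 + 0.9918/60 = 58.0165300
N ⇒ keep positive
λ: degrees = first 3 digits = 86, minutes = 56.90287; 86 + 56.90287/60 = 86.9483812
W → negative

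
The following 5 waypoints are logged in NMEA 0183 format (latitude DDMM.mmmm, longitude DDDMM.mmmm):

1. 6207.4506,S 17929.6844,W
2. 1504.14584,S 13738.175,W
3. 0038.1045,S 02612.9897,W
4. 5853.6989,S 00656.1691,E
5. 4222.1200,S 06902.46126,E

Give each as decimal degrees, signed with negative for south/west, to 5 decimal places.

1. -62.12418, -179.49474
2. -15.06910, -137.63625
3. -0.63508, -26.21650
4. -58.89498, 6.93615
5. -42.36867, 69.04102

Point 1:
  φ: split at 2 digits → 62° and 7.4506′; 62 + 7.4506/60 = 62.124177
  hemisphere S, so the sign is −
  Lon: split at 3 digits → 179° and 29.6844′; 179 + 29.6844/60 = 179.494740
  W ⇒ negate
Point 2:
  Lat: degrees = first 2 digits = 15, minutes = 4.14584; 15 + 4.14584/60 = 15.069097
  S ⇒ negate
  Lon: split at 3 digits → 137° and 38.175′; 137 + 38.175/60 = 137.636250
  hemisphere W, so the sign is −
Point 3:
  Lat: degrees = first 2 digits = 0, minutes = 38.1045; 0 + 38.1045/60 = 0.635075
  S ⇒ negate
  Longitude: degrees = first 3 digits = 26, minutes = 12.9897; 26 + 12.9897/60 = 26.216495
  hemisphere W, so the sign is −
Point 4:
  Lat: degrees = first 2 digits = 58, minutes = 53.6989; 58 + 53.6989/60 = 58.894982
  hemisphere S, so the sign is −
  Longitude: split at 3 digits → 006° and 56.1691′; 6 + 56.1691/60 = 6.936152
  E ⇒ keep positive
Point 5:
  φ: split at 2 digits → 42° and 22.12′; 42 + 22.12/60 = 42.368667
  S → negative
  Lon: degrees = first 3 digits = 69, minutes = 2.46126; 69 + 2.46126/60 = 69.041021
  E ⇒ keep positive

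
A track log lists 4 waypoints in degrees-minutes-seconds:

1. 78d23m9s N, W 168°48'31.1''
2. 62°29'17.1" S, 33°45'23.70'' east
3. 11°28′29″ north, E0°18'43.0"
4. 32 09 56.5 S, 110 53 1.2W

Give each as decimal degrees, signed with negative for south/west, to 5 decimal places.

1. 78.38583, -168.80864
2. -62.48808, 33.75658
3. 11.47472, 0.31194
4. -32.16569, -110.88367

Point 1:
  Lat: 78 + 23/60 + 9/3600 = 78.385833
  N ⇒ keep positive
  Lon: 168 + 48/60 + 31.1/3600 = 168.808639
  hemisphere W, so the sign is −
Point 2:
  φ: 62 + 29/60 + 17.1/3600 = 62.488083
  hemisphere S, so the sign is −
  λ: 33° + 45/60 + 23.7/3600 = 33 + 0.750000 + 0.006583 = 33.756583
  E ⇒ keep positive
Point 3:
  Latitude: 11° + 28/60 + 29/3600 = 11 + 0.466667 + 0.008056 = 11.474722
  N → positive
  Lon: 18′ + 43″ = 18.71667′; 0 + 18.71667/60 = 0.311944
  E → positive
Point 4:
  Lat: 32 + 9/60 + 56.5/3600 = 32.165694
  S ⇒ negate
  Longitude: 53′ + 1.2″ = 53.02000′; 110 + 53.02000/60 = 110.883667
  W ⇒ negate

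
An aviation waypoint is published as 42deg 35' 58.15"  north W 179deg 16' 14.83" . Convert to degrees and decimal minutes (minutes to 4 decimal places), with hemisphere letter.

42° 35.9692′ N, 179° 16.2472′ W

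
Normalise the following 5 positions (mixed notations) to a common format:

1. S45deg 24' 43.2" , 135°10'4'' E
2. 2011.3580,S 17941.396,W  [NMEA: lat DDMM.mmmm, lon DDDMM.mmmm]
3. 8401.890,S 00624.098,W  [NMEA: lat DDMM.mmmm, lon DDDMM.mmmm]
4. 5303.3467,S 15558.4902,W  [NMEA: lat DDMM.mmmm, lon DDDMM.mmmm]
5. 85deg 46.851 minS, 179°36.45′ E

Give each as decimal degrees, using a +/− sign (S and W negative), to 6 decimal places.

Point 1:
  φ: 24′ + 43.2″ = 24.72000′; 45 + 24.72000/60 = 45.4120000
  hemisphere S, so the sign is −
  λ: 135 + 10/60 + 4/3600 = 135.1677778
  E ⇒ keep positive
Point 2:
  φ: split at 2 digits → 20° and 11.358′; 20 + 11.358/60 = 20.1893000
  hemisphere S, so the sign is −
  λ: split at 3 digits → 179° and 41.396′; 179 + 41.396/60 = 179.6899333
  W → negative
Point 3:
  φ: degrees = first 2 digits = 84, minutes = 1.89; 84 + 1.89/60 = 84.0315000
  hemisphere S, so the sign is −
  Lon: split at 3 digits → 006° and 24.098′; 6 + 24.098/60 = 6.4016333
  W ⇒ negate
Point 4:
  Lat: degrees = first 2 digits = 53, minutes = 3.3467; 53 + 3.3467/60 = 53.0557783
  S ⇒ negate
  Longitude: split at 3 digits → 155° and 58.4902′; 155 + 58.4902/60 = 155.9748367
  W ⇒ negate
Point 5:
  φ: 85 + 46.851/60 = 85.7808500
  S ⇒ negate
  Lon: 179 + 36.45/60 = 179.6075000
  E → positive

1. -45.412000, 135.167778
2. -20.189300, -179.689933
3. -84.031500, -6.401633
4. -53.055778, -155.974837
5. -85.780850, 179.607500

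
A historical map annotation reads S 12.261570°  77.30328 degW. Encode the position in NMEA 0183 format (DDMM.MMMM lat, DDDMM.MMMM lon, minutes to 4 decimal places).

1215.6942,S / 07718.1968,W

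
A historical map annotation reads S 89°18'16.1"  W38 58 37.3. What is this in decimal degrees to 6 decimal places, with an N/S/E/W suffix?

89.304472° S, 38.977028° W

φ: 18′ + 16.1″ = 18.26833′; 89 + 18.26833/60 = 89.3044722
Longitude: 38 + 58/60 + 37.3/3600 = 38.9770278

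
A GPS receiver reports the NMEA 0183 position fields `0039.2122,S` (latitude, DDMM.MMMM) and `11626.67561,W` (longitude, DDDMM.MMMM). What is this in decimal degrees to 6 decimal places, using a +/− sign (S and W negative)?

-0.653537, -116.444594

Lat: split at 2 digits → 00° and 39.2122′; 0 + 39.2122/60 = 0.6535367
S → negative
Longitude: degrees = first 3 digits = 116, minutes = 26.67561; 116 + 26.67561/60 = 116.4445935
hemisphere W, so the sign is −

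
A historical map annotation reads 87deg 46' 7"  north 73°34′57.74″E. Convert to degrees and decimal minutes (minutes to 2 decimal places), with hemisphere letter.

Latitude: 46 + 7/60 = 46.1167′
Longitude: seconds/60 = 0.96233; minutes = 34 + 0.96233 = 34.9623

87° 46.12′ N, 73° 34.96′ E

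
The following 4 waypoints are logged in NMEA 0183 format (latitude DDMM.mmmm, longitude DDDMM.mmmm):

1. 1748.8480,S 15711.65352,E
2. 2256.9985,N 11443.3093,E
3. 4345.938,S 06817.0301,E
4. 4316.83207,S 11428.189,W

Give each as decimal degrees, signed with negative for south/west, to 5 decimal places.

Point 1:
  Lat: degrees = first 2 digits = 17, minutes = 48.848; 17 + 48.848/60 = 17.814133
  hemisphere S, so the sign is −
  Longitude: split at 3 digits → 157° and 11.65352′; 157 + 11.65352/60 = 157.194225
  E ⇒ keep positive
Point 2:
  φ: degrees = first 2 digits = 22, minutes = 56.9985; 22 + 56.9985/60 = 22.949975
  N → positive
  Longitude: split at 3 digits → 114° and 43.3093′; 114 + 43.3093/60 = 114.721822
  E ⇒ keep positive
Point 3:
  φ: split at 2 digits → 43° and 45.938′; 43 + 45.938/60 = 43.765633
  S → negative
  Lon: degrees = first 3 digits = 68, minutes = 17.0301; 68 + 17.0301/60 = 68.283835
  E → positive
Point 4:
  Lat: degrees = first 2 digits = 43, minutes = 16.83207; 43 + 16.83207/60 = 43.280535
  S → negative
  λ: degrees = first 3 digits = 114, minutes = 28.189; 114 + 28.189/60 = 114.469817
  W ⇒ negate

1. -17.81413, 157.19423
2. 22.94998, 114.72182
3. -43.76563, 68.28384
4. -43.28053, -114.46982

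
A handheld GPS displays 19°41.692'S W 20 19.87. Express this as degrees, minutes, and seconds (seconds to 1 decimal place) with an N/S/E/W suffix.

19°41′41.5″ S, 20°19′52.2″ W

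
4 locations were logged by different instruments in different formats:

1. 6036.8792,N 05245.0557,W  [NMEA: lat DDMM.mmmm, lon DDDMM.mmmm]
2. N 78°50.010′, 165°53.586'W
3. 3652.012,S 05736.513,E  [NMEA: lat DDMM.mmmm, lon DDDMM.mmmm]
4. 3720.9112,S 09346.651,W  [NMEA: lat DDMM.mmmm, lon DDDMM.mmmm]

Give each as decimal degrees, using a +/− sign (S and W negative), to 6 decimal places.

1. 60.614653, -52.750928
2. 78.833500, -165.893100
3. -36.866867, 57.608550
4. -37.348520, -93.777517

Point 1:
  Lat: degrees = first 2 digits = 60, minutes = 36.8792; 60 + 36.8792/60 = 60.6146533
  N ⇒ keep positive
  Lon: split at 3 digits → 052° and 45.0557′; 52 + 45.0557/60 = 52.7509283
  W ⇒ negate
Point 2:
  Latitude: 78 + 50.01/60 = 78.8335000
  N → positive
  λ: 165 + 53.586/60 = 165.8931000
  W → negative
Point 3:
  Latitude: split at 2 digits → 36° and 52.012′; 36 + 52.012/60 = 36.8668667
  hemisphere S, so the sign is −
  λ: degrees = first 3 digits = 57, minutes = 36.513; 57 + 36.513/60 = 57.6085500
  E → positive
Point 4:
  φ: split at 2 digits → 37° and 20.9112′; 37 + 20.9112/60 = 37.3485200
  S → negative
  Longitude: split at 3 digits → 093° and 46.651′; 93 + 46.651/60 = 93.7775167
  W → negative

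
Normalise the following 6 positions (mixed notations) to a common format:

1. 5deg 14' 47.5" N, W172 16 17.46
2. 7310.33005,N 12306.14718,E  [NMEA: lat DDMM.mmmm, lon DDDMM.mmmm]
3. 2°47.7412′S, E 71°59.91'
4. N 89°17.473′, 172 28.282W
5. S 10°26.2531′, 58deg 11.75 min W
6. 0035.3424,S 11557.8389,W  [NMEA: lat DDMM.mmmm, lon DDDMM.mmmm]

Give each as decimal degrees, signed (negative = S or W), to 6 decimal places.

Point 1:
  Lat: 5 + 14/60 + 47.5/3600 = 5.2465278
  N → positive
  Lon: 16′ + 17.46″ = 16.29100′; 172 + 16.29100/60 = 172.2715167
  W ⇒ negate
Point 2:
  φ: split at 2 digits → 73° and 10.33005′; 73 + 10.33005/60 = 73.1721675
  N ⇒ keep positive
  Lon: degrees = first 3 digits = 123, minutes = 6.14718; 123 + 6.14718/60 = 123.1024530
  E ⇒ keep positive
Point 3:
  Latitude: 47.7412′ = 0.795687°; total 2.7956867
  S ⇒ negate
  Longitude: 59.91′ = 0.998500°; total 71.9985000
  E → positive
Point 4:
  Latitude: 17.473′ = 0.291217°; total 89.2912167
  N → positive
  λ: 28.282′ = 0.471367°; total 172.4713667
  W ⇒ negate
Point 5:
  Latitude: 10 + 26.2531/60 = 10.4375517
  hemisphere S, so the sign is −
  Longitude: 11.75′ = 0.195833°; total 58.1958333
  W ⇒ negate
Point 6:
  Latitude: degrees = first 2 digits = 0, minutes = 35.3424; 0 + 35.3424/60 = 0.5890400
  S ⇒ negate
  λ: degrees = first 3 digits = 115, minutes = 57.8389; 115 + 57.8389/60 = 115.9639817
  W → negative

1. 5.246528, -172.271517
2. 73.172168, 123.102453
3. -2.795687, 71.998500
4. 89.291217, -172.471367
5. -10.437552, -58.195833
6. -0.589040, -115.963982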